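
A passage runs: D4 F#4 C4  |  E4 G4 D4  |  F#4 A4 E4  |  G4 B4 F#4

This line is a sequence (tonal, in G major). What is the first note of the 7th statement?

The 3-note cells begin on D4, E4, F#4, G4 — each up a 2nd from the last.
Continuing: A4 → B4 → C5. Statement 7 starts on C5.

C5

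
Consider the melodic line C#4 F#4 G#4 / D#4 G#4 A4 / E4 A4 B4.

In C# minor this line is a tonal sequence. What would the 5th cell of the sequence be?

G#4 C#5 D#5

Unit = 3 notes; the statements start on C#4, D#4, E4, moving up a 2nd each time.
Continuing the starts: F#4 → G#4.
Statement 5 starts on G#4 and keeps the same diatonic contour: G#4 C#5 D#5.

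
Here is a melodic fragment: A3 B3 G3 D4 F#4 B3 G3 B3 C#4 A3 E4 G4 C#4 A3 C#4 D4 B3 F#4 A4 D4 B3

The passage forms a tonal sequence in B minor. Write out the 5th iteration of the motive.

E4 F#4 D4 A4 C#5 F#4 D4

The 7-note cells begin on A3, B3, C#4 — each up a 2nd from the last.
Carrying on: D4 → E4.
From E4 the diatonic shape gives E4 F#4 D4 A4 C#5 F#4 D4.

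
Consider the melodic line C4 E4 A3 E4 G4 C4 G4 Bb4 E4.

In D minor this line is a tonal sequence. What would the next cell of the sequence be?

Bb4 D5 G4

With a 3-note motive the entries are C4, E4, G4, each up a 3rd from the previous.
From Bb4 the diatonic shape gives Bb4 D5 G4.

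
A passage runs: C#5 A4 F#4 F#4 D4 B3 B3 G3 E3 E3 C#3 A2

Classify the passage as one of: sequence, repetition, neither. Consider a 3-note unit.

sequence

Each 3-note cell is the previous one transposed down a 5th.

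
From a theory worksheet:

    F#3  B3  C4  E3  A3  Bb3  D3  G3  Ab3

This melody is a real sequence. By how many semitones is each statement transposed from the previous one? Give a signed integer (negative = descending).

Taking 3-note groups, the heads are F#3, E3, D3: the pattern moves down a 2nd.
F#3 to E3 spans -2 semitones.

-2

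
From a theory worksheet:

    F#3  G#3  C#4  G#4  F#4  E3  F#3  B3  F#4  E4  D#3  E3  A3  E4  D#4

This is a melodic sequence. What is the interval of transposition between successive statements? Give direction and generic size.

The 5-note cells begin on F#3, E3, D#3 — each down a 2nd from the last.
F#3 to E3 is down a 2nd.

down a 2nd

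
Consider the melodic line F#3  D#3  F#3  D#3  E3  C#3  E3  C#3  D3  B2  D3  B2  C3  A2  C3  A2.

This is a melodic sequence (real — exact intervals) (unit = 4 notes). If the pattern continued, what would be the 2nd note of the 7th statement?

Eb2

Grouping in 4s, the 2nd note of each cell is D#3, C#3, B2, A2.
Extending down a 2nd: G2 → F2 → Eb2.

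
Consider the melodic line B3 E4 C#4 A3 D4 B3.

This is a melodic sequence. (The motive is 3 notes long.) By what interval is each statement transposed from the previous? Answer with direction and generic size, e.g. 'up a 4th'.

With a 3-note motive the entries are B3, A3, each down a 2nd from the previous.
B3 to A3 is down a 2nd.

down a 2nd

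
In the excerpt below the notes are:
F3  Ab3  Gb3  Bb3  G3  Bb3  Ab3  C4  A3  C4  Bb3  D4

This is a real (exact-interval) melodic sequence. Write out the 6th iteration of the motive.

Unit = 4 notes; the statements start on F3, G3, A3, moving up a 2nd each time.
Extending up a 2nd: B3 → C#4 → D#4.
From D#4 the exact shape gives D#4 F#4 E4 G#4.

D#4 F#4 E4 G#4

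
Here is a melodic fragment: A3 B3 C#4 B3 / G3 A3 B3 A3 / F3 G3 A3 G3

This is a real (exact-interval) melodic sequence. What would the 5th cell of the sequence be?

Db3 Eb3 F3 Eb3

With a 4-note motive the entries are A3, G3, F3, each down a 2nd from the previous.
Extending down a 2nd: Eb3 → Db3.
So cell 5 is Db3 Eb3 F3 Eb3.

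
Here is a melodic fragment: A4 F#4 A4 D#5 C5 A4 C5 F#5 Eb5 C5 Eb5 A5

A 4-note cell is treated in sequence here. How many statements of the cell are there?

12 notes in groups of 4 gives 12/4 = 3 statements.
Starts: A4, C5, Eb5 — each up a 3rd.

3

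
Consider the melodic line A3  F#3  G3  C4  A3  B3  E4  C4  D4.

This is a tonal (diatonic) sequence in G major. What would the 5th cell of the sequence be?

B4 G4 A4

The 3-note cells begin on A3, C4, E4 — each up a 3rd from the last.
Extending up a 3rd: G4 → B4.
Statement 5 starts on B4 and keeps the same diatonic contour: B4 G4 A4.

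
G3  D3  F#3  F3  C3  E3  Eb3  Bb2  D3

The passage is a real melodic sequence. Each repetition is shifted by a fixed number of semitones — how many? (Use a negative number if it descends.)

-2

Taking 3-note groups, the heads are G3, F3, Eb3: the pattern moves down a 2nd.
Counting half-steps from G3 to F3: -2.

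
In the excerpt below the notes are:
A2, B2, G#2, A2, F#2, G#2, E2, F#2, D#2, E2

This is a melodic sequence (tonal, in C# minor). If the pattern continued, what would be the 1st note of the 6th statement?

C#2

Grouping in 2s, the 1st note of each cell is A2, G#2, F#2, E2, D#2.
One more down a 2nd gives C#2.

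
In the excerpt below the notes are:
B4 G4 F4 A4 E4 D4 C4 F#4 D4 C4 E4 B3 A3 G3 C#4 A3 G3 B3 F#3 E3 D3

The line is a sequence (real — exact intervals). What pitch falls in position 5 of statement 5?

Grouping in 7s, the 5th note of each cell is E4, B3, F#3.
Carrying that down a 4th forward: C#3 → G#2.

G#2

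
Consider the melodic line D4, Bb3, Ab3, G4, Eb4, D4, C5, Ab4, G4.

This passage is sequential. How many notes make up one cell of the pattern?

3

Try groups of 3 (3 cells in 9 notes):
D4 Bb3 Ab3 | G4 Eb4 D4 | C5 Ab4 G4
That's a consistent up a 4th shift per cell, and no other grouping gives one.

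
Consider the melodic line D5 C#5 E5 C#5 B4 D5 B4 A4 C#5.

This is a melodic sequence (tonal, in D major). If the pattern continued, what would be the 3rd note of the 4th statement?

B4

The unit is 3 notes. Position-3 pitches of the 3 shown cells: E5, D5, C#5.
Each moves down a 2nd; the next is B4.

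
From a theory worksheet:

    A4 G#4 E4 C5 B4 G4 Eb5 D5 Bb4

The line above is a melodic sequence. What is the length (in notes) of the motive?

3

9 notes total. Splitting into 3 groups of 3:
A4 G#4 E4 | C5 B4 G4 | Eb5 D5 Bb4
That's a consistent up a 3rd shift per cell, and no other grouping gives one.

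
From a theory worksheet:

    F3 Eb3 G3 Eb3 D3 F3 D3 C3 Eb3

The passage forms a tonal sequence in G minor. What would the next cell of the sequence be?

Taking 3-note groups, the heads are F3, Eb3, D3: the pattern moves down a 2nd.
Statement 4 starts on C3 and keeps the same diatonic contour: C3 Bb2 D3.

C3 Bb2 D3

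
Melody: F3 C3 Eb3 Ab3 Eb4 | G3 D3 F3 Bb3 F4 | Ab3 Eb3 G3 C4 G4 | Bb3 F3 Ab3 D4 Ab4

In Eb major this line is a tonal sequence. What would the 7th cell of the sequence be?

Eb4 Bb3 D4 G4 D5

With a 5-note motive the entries are F3, G3, Ab3, Bb3, each up a 2nd from the previous.
Carrying on: C4 → D4 → Eb4.
So cell 7 is Eb4 Bb3 D4 G4 D5.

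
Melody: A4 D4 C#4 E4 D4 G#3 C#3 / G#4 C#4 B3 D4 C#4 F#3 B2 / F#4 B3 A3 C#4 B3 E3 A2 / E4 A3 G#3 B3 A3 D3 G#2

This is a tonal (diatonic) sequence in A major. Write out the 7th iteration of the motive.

Taking 7-note groups, the heads are A4, G#4, F#4, E4: the pattern moves down a 2nd.
Continuing the starts: D4 → C#4 → B3.
So cell 7 is B3 E3 D3 F#3 E3 A2 D2.

B3 E3 D3 F#3 E3 A2 D2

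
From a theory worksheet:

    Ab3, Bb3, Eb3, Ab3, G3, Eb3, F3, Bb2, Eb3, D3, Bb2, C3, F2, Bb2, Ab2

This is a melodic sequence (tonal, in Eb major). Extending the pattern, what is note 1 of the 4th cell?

The unit is 5 notes. Position-1 pitches of the 3 shown cells: Ab3, Eb3, Bb2.
From Bb2, down a 4th gives F2.

F2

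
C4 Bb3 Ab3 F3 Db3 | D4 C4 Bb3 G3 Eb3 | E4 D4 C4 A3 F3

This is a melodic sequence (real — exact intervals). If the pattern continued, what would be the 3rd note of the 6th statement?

Grouping in 5s, the 3rd note of each cell is Ab3, Bb3, C4.
Carrying that up a 2nd forward: D4 → E4 → F#4.

F#4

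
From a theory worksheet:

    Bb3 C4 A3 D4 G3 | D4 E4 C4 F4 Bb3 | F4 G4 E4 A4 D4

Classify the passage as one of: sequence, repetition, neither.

sequence

Each 5-note cell is the previous one transposed up a 3rd.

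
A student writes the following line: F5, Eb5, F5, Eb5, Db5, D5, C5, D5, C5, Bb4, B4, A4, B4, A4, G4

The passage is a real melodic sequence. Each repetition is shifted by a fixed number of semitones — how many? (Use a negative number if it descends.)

Taking 5-note groups, the heads are F5, D5, B4: the pattern moves down a 3rd.
F5 to D5 spans -3 semitones.

-3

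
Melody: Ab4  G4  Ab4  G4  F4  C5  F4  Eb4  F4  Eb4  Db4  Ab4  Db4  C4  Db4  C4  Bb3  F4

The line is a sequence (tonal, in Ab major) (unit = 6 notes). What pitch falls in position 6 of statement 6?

G3

Grouping in 6s, the 6th note of each cell is C5, Ab4, F4.
Carrying that down a 3rd forward: Db4 → Bb3 → G3.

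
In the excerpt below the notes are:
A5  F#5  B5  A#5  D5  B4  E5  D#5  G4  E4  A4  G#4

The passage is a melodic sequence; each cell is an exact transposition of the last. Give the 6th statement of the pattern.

Taking 4-note groups, the heads are A5, D5, G4: the pattern moves down a 5th.
Carrying on: C4 → F3 → Bb2.
Statement 6 starts on Bb2 and keeps the same exact contour: Bb2 G2 C3 B2.

Bb2 G2 C3 B2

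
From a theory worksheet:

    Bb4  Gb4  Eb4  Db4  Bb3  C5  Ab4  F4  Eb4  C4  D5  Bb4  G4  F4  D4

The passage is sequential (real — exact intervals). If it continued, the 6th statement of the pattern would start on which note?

G#5

Taking 5-note groups, the heads are Bb4, C5, D5: the pattern moves up a 2nd.
Continuing: E5 → F#5 → G#5. Statement 6 starts on G#5.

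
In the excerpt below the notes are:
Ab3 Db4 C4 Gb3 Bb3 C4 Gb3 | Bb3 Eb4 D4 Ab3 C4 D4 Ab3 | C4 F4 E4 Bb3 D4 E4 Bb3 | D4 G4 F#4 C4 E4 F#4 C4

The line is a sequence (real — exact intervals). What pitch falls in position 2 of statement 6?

With 7-note cells, note 2 of each statement runs Db4, Eb4, F4, G4.
Extending up a 2nd: A4 → B4.

B4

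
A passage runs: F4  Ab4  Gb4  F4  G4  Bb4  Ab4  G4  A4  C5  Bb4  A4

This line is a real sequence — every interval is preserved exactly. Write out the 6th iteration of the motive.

D#5 F#5 E5 D#5

Unit = 4 notes; the statements start on F4, G4, A4, moving up a 2nd each time.
Continuing the starts: B4 → C#5 → D#5.
So cell 6 is D#5 F#5 E5 D#5.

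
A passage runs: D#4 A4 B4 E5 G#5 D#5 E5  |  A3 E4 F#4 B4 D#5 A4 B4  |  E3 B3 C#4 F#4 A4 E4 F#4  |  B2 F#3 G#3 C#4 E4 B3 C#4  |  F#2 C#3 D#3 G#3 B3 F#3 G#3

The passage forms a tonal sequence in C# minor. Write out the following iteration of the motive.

C#2 G#2 A2 D#3 F#3 C#3 D#3

Unit = 7 notes; the statements start on D#4, A3, E3, B2, F#2, moving down a 4th each time.
So cell 6 is C#2 G#2 A2 D#3 F#3 C#3 D#3.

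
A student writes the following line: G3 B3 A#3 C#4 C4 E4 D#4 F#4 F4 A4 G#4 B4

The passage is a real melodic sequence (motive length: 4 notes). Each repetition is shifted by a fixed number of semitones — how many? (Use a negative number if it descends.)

Unit = 4 notes; the statements start on G3, C4, F4, moving up a 4th each time.
Counting half-steps from G3 to C4: 5.

5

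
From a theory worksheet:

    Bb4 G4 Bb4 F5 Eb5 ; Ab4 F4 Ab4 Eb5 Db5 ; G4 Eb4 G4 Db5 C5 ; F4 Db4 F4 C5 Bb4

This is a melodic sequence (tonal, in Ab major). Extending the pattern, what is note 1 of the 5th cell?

Grouping in 5s, the 1st note of each cell is Bb4, Ab4, G4, F4.
Each moves down a 2nd; the next is Eb4.

Eb4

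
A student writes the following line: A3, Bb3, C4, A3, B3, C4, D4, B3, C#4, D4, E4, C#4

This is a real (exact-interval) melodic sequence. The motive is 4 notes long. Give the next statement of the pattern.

D#4 E4 F#4 D#4

Taking 4-note groups, the heads are A3, B3, C#4: the pattern moves up a 2nd.
From D#4 the exact shape gives D#4 E4 F#4 D#4.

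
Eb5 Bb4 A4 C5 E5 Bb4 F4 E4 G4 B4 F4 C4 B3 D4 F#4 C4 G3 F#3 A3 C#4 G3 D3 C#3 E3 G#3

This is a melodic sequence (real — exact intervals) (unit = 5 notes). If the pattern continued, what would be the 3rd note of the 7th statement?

Grouping in 5s, the 3rd note of each cell is A4, E4, B3, F#3, C#3.
Carrying that down a 4th forward: G#2 → D#2.

D#2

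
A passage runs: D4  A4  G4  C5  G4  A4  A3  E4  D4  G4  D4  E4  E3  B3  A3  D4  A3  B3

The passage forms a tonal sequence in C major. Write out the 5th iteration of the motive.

With a 6-note motive the entries are D4, A3, E3, each down a 4th from the previous.
Continuing the starts: B2 → F2.
So cell 5 is F2 C3 B2 E3 B2 C3.

F2 C3 B2 E3 B2 C3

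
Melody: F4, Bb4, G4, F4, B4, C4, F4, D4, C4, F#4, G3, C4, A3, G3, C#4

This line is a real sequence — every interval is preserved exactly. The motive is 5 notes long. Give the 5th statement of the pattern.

Unit = 5 notes; the statements start on F4, C4, G3, moving down a 4th each time.
Carrying on: D3 → A2.
Statement 5 starts on A2 and keeps the same exact contour: A2 D3 B2 A2 D#3.

A2 D3 B2 A2 D#3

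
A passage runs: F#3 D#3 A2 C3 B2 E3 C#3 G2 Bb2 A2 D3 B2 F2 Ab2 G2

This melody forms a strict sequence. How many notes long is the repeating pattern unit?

15 notes total. Splitting into 3 groups of 5:
F#3 D#3 A2 C3 B2 | E3 C#3 G2 Bb2 A2 | D3 B2 F2 Ab2 G2
That's a consistent down a 2nd shift per cell, and no other grouping gives one.

5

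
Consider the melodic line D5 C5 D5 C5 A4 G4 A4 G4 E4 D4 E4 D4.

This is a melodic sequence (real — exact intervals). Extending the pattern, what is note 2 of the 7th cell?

With 4-note cells, note 2 of each statement runs C5, G4, D4.
Each moves down a 4th. Continuing: A3 → E3 → B2 → F#2.

F#2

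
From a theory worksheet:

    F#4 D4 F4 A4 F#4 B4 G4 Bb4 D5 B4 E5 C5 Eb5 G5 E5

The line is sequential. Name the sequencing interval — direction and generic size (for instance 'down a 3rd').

Taking 5-note groups, the heads are F#4, B4, E5: the pattern moves up a 4th.
F#4 to B4 is up a 4th.

up a 4th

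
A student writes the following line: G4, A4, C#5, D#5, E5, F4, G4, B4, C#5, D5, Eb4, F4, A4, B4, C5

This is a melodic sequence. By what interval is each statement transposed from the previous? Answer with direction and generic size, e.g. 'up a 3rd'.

down a 2nd

Unit = 5 notes; the statements start on G4, F4, Eb4, moving down a 2nd each time.
G4 to F4 is down a 2nd.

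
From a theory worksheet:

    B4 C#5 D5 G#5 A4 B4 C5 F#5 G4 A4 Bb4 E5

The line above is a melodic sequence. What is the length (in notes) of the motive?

12 notes total. Splitting into 3 groups of 4:
B4 C#5 D5 G#5 | A4 B4 C5 F#5 | G4 A4 Bb4 E5
Each cell is the previous one down a 2nd — so the unit is 4 notes.

4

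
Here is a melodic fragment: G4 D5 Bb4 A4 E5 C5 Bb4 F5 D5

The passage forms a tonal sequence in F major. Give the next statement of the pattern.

C5 G5 E5

The 3-note cells begin on G4, A4, Bb4 — each up a 2nd from the last.
From C5 the diatonic shape gives C5 G5 E5.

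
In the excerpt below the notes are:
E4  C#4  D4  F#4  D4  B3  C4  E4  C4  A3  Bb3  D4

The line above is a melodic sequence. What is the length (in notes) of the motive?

4

12 notes total. Splitting into 3 groups of 4:
E4 C#4 D4 F#4 | D4 B3 C4 E4 | C4 A3 Bb3 D4
That's a consistent down a 2nd shift per cell, and no other grouping gives one.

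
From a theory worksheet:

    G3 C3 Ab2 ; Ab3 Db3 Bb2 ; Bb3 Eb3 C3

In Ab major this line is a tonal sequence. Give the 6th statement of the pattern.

Eb4 Ab3 F3

Unit = 3 notes; the statements start on G3, Ab3, Bb3, moving up a 2nd each time.
Carrying on: C4 → Db4 → Eb4.
So cell 6 is Eb4 Ab3 F3.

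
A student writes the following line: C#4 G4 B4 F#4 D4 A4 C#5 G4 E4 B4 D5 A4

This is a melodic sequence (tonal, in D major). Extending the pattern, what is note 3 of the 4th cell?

Grouping in 4s, the 3rd note of each cell is B4, C#5, D5.
From D5, up a 2nd gives E5.

E5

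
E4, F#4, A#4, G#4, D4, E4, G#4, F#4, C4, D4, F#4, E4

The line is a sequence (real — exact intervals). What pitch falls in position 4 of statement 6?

Bb3

Grouping in 4s, the 4th note of each cell is G#4, F#4, E4.
Extending down a 2nd: D4 → C4 → Bb3.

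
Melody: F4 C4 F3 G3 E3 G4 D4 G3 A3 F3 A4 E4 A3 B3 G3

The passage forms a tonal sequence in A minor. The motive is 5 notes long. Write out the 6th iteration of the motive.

D5 A4 D4 E4 C4

With a 5-note motive the entries are F4, G4, A4, each up a 2nd from the previous.
Carrying on: B4 → C5 → D5.
Statement 6 starts on D5 and keeps the same diatonic contour: D5 A4 D4 E4 C4.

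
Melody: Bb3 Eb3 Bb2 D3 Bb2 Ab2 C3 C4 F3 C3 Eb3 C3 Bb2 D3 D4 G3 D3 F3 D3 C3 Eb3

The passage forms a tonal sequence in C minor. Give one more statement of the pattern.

Unit = 7 notes; the statements start on Bb3, C4, D4, moving up a 2nd each time.
From Eb4 the diatonic shape gives Eb4 Ab3 Eb3 G3 Eb3 D3 F3.

Eb4 Ab3 Eb3 G3 Eb3 D3 F3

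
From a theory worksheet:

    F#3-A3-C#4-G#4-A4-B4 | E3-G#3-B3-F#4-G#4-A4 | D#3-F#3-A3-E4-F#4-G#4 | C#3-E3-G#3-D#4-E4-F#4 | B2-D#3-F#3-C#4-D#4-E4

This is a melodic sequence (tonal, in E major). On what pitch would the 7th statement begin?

Taking 6-note groups, the heads are F#3, E3, D#3, C#3, B2: the pattern moves down a 2nd.
Continuing: A2 → G#2. Statement 7 starts on G#2.

G#2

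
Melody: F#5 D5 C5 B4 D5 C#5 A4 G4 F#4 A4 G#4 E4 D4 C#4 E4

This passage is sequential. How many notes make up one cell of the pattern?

5

15 notes total. Splitting into 3 groups of 5:
F#5 D5 C5 B4 D5 | C#5 A4 G4 F#4 A4 | G#4 E4 D4 C#4 E4
Each cell is the previous one down a 4th — so the unit is 5 notes.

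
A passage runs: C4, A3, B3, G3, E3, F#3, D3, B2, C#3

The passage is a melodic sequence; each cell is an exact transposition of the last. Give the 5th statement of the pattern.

With a 3-note motive the entries are C4, G3, D3, each down a 4th from the previous.
Carrying on: A2 → E2.
From E2 the exact shape gives E2 C#2 D#2.

E2 C#2 D#2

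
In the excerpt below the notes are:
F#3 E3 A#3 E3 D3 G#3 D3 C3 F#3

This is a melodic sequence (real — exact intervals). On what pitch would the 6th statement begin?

Ab2

Unit = 3 notes; the statements start on F#3, E3, D3, moving down a 2nd each time.
Extending the heads down a 2nd: C3 → Bb2 → Ab2.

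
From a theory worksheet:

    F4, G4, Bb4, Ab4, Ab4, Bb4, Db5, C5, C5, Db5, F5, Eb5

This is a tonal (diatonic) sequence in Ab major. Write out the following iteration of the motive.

Eb5 F5 Ab5 G5

Taking 4-note groups, the heads are F4, Ab4, C5: the pattern moves up a 3rd.
From Eb5 the diatonic shape gives Eb5 F5 Ab5 G5.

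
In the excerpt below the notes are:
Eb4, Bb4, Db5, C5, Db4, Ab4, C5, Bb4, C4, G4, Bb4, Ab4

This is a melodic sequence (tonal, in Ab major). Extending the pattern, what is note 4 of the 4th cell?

With 4-note cells, note 4 of each statement runs C5, Bb4, Ab4.
From Ab4, down a 2nd gives G4.

G4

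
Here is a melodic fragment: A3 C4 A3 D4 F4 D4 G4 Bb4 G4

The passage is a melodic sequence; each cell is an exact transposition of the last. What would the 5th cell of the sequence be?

With a 3-note motive the entries are A3, D4, G4, each up a 4th from the previous.
Extending up a 4th: C5 → F5.
So cell 5 is F5 Ab5 F5.

F5 Ab5 F5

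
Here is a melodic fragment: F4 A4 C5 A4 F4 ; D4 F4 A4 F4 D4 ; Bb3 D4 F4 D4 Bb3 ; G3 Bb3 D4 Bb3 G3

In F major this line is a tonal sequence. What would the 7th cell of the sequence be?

A2 C3 E3 C3 A2

Taking 5-note groups, the heads are F4, D4, Bb3, G3: the pattern moves down a 3rd.
Continuing the starts: E3 → C3 → A2.
So cell 7 is A2 C3 E3 C3 A2.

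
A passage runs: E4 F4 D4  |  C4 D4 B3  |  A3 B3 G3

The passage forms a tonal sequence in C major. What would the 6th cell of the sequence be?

With a 3-note motive the entries are E4, C4, A3, each down a 3rd from the previous.
Continuing the starts: F3 → D3 → B2.
From B2 the diatonic shape gives B2 C3 A2.

B2 C3 A2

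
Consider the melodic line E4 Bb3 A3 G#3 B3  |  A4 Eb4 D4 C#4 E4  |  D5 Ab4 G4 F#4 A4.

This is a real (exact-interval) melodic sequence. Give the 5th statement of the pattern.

The 5-note cells begin on E4, A4, D5 — each up a 4th from the last.
Extending up a 4th: G5 → C6.
Statement 5 starts on C6 and keeps the same exact contour: C6 Gb5 F5 E5 G5.

C6 Gb5 F5 E5 G5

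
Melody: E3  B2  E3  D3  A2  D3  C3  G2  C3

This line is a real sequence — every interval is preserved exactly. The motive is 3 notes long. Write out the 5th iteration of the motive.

Ab2 Eb2 Ab2

The 3-note cells begin on E3, D3, C3 — each down a 2nd from the last.
Extending down a 2nd: Bb2 → Ab2.
Statement 5 starts on Ab2 and keeps the same exact contour: Ab2 Eb2 Ab2.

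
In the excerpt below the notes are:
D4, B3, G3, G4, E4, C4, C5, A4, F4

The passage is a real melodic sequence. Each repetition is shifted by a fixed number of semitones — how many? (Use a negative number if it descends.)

Taking 3-note groups, the heads are D4, G4, C5: the pattern moves up a 4th.
D4→G4 is 67 − 62 = 5 semitones.

5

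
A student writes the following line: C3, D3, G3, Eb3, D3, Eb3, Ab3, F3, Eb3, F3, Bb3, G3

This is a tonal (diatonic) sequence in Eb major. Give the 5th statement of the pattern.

The 4-note cells begin on C3, D3, Eb3 — each up a 2nd from the last.
Extending up a 2nd: F3 → G3.
Statement 5 starts on G3 and keeps the same diatonic contour: G3 Ab3 D4 Bb3.

G3 Ab3 D4 Bb3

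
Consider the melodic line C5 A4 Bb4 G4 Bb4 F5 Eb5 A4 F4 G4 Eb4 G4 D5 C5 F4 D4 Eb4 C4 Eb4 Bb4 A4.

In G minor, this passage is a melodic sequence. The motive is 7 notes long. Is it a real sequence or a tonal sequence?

tonal

Every note is diatonic to G minor.
Cell 1 has -3 semitones from note 1 to 2, but cell 2 has -4 — the interval quality changes while the contour stays the same, which is the hallmark of a tonal sequence.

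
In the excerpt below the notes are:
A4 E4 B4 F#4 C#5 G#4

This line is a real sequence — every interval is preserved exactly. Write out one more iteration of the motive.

Unit = 2 notes; the statements start on A4, B4, C#5, moving up a 2nd each time.
From D#5 the exact shape gives D#5 A#4.

D#5 A#4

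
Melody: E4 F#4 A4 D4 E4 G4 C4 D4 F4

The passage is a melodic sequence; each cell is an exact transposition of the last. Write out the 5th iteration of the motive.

Taking 3-note groups, the heads are E4, D4, C4: the pattern moves down a 2nd.
Continuing the starts: Bb3 → Ab3.
From Ab3 the exact shape gives Ab3 Bb3 Db4.

Ab3 Bb3 Db4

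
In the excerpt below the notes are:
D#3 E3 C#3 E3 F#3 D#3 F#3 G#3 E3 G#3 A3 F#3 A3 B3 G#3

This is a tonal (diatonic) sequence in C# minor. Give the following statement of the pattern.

B3 C#4 A3

The 3-note cells begin on D#3, E3, F#3, G#3, A3 — each up a 2nd from the last.
From B3 the diatonic shape gives B3 C#4 A3.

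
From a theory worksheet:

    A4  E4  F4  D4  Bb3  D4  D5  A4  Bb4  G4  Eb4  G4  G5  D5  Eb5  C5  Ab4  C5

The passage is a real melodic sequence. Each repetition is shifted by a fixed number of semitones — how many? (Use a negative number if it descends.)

5

With a 6-note motive the entries are A4, D5, G5, each up a 4th from the previous.
A4 to D5 spans +5 semitones.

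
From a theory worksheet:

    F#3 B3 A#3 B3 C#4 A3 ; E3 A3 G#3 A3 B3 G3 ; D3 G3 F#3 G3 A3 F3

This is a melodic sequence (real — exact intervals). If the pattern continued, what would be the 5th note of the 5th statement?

With 6-note cells, note 5 of each statement runs C#4, B3, A3.
Each moves down a 2nd. Continuing: G3 → F3.

F3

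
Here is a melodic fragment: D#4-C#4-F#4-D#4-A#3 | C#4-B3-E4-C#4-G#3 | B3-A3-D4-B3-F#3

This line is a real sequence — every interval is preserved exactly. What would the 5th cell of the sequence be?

G3 F3 Bb3 G3 D3

The 5-note cells begin on D#4, C#4, B3 — each down a 2nd from the last.
Carrying on: A3 → G3.
From G3 the exact shape gives G3 F3 Bb3 G3 D3.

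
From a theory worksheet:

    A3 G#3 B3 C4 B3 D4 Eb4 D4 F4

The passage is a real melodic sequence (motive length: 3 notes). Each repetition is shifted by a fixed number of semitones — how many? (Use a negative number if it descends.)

Unit = 3 notes; the statements start on A3, C4, Eb4, moving up a 3rd each time.
A3→C4 is 60 − 57 = 3 semitones.

3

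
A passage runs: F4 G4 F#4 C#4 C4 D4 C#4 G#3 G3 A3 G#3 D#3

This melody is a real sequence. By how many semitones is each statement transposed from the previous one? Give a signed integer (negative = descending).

The 4-note cells begin on F4, C4, G3 — each down a 4th from the last.
F4→C4 is 60 − 65 = -5 semitones.

-5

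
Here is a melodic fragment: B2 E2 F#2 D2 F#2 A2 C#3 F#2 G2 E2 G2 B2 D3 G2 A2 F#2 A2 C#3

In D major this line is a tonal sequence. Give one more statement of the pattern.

With a 6-note motive the entries are B2, C#3, D3, each up a 2nd from the previous.
Statement 4 starts on E3 and keeps the same diatonic contour: E3 A2 B2 G2 B2 D3.

E3 A2 B2 G2 B2 D3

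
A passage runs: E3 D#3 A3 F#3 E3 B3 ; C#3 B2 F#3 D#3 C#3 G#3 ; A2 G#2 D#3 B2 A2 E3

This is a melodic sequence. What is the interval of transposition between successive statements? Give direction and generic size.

With a 6-note motive the entries are E3, C#3, A2, each down a 3rd from the previous.
E3 to C#3 is down a 3rd.

down a 3rd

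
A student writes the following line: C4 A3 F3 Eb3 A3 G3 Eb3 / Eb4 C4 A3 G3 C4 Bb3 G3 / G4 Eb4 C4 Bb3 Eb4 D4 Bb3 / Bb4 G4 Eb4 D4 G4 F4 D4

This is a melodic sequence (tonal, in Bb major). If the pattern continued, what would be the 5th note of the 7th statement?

F5

Grouping in 7s, the 5th note of each cell is A3, C4, Eb4, G4.
Extending up a 3rd: Bb4 → D5 → F5.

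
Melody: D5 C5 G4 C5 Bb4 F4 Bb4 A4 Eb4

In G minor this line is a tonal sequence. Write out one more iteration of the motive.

A4 G4 D4

Taking 3-note groups, the heads are D5, C5, Bb4: the pattern moves down a 2nd.
So cell 4 is A4 G4 D4.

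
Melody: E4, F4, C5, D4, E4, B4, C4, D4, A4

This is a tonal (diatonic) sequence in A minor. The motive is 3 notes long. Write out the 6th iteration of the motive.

Unit = 3 notes; the statements start on E4, D4, C4, moving down a 2nd each time.
Continuing the starts: B3 → A3 → G3.
From G3 the diatonic shape gives G3 A3 E4.

G3 A3 E4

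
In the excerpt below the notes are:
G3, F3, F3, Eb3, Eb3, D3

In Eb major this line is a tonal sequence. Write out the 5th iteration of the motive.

Unit = 2 notes; the statements start on G3, F3, Eb3, moving down a 2nd each time.
Continuing the starts: D3 → C3.
So cell 5 is C3 Bb2.

C3 Bb2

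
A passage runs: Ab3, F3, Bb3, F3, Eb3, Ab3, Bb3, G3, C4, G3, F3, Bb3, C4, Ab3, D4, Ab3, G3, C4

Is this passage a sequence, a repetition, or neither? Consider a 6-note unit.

Each 6-note cell is the previous one transposed up a 2nd.

sequence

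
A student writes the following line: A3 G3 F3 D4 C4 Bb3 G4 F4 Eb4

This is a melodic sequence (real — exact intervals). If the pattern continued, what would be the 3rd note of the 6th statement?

Gb5

With 3-note cells, note 3 of each statement runs F3, Bb3, Eb4.
Carrying that up a 4th forward: Ab4 → Db5 → Gb5.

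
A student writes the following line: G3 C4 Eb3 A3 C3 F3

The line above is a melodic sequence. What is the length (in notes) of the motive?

6 notes total. Splitting into 3 groups of 2:
G3 C4 | Eb3 A3 | C3 F3
That's a consistent down a 3rd shift per cell, and no other grouping gives one.

2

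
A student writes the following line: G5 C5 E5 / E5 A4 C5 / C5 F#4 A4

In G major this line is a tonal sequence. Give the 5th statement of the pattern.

F#4 B3 D4

The 3-note cells begin on G5, E5, C5 — each down a 3rd from the last.
Extending down a 3rd: A4 → F#4.
From F#4 the diatonic shape gives F#4 B3 D4.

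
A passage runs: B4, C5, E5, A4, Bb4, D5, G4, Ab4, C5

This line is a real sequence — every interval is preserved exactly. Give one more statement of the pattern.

F4 Gb4 Bb4

With a 3-note motive the entries are B4, A4, G4, each down a 2nd from the previous.
Statement 4 starts on F4 and keeps the same exact contour: F4 Gb4 Bb4.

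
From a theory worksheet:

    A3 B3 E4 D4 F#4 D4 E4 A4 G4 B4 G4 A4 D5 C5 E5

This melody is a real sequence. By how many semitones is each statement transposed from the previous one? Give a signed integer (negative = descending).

The 5-note cells begin on A3, D4, G4 — each up a 4th from the last.
Counting half-steps from A3 to D4: 5.

5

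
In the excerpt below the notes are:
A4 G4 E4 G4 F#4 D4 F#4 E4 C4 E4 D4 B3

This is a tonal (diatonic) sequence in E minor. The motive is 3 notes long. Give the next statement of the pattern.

With a 3-note motive the entries are A4, G4, F#4, E4, each down a 2nd from the previous.
So cell 5 is D4 C4 A3.

D4 C4 A3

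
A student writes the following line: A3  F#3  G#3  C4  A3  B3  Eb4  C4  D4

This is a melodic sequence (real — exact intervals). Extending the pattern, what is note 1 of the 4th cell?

Gb4

With 3-note cells, note 1 of each statement runs A3, C4, Eb4.
Each moves up a 3rd; the next is Gb4.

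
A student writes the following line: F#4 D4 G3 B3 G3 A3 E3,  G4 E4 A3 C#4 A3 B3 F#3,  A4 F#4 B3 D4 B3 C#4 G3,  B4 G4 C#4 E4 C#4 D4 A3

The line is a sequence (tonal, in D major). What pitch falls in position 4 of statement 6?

The unit is 7 notes. Position-4 pitches of the 4 shown cells: B3, C#4, D4, E4.
Extending up a 2nd: F#4 → G4.

G4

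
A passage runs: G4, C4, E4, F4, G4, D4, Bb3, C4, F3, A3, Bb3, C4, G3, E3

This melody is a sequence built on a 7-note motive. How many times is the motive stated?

2

14 notes in groups of 7 gives 14/7 = 2 statements.
Starts: G4, C4 — each down a 5th.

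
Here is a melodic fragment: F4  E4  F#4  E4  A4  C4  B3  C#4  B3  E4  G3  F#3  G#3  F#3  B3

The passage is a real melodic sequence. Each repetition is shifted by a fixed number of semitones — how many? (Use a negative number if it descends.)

Unit = 5 notes; the statements start on F4, C4, G3, moving down a 4th each time.
F4→C4 is 60 − 65 = -5 semitones.

-5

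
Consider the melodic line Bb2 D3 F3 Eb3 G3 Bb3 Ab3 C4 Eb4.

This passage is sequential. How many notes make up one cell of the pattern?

There are 9 notes; a 3-note unit gives 3 cells:
Bb2 D3 F3 | Eb3 G3 Bb3 | Ab3 C4 Eb4
That's a consistent up a 4th shift per cell, and no other grouping gives one.

3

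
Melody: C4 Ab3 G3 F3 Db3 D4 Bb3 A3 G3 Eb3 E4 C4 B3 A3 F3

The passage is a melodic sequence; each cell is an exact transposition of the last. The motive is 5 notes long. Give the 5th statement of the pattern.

Unit = 5 notes; the statements start on C4, D4, E4, moving up a 2nd each time.
Extending up a 2nd: F#4 → G#4.
So cell 5 is G#4 E4 D#4 C#4 A3.

G#4 E4 D#4 C#4 A3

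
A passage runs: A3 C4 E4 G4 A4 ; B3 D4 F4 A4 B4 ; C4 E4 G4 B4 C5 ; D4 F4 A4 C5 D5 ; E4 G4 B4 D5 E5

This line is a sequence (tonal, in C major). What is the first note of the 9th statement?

B4

Taking 5-note groups, the heads are A3, B3, C4, D4, E4: the pattern moves up a 2nd.
Extending the heads up a 2nd: F4 → G4 → A4 → B4.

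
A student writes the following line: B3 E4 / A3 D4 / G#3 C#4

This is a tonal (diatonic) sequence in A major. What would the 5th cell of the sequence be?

With a 2-note motive the entries are B3, A3, G#3, each down a 2nd from the previous.
Continuing the starts: F#3 → E3.
Statement 5 starts on E3 and keeps the same diatonic contour: E3 A3.

E3 A3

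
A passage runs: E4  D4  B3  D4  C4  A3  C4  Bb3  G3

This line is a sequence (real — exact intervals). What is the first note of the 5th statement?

Ab3

Unit = 3 notes; the statements start on E4, D4, C4, moving down a 2nd each time.
Extending the heads down a 2nd: Bb3 → Ab3.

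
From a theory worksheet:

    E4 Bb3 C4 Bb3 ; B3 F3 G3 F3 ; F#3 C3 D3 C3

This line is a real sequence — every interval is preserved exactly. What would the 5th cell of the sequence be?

Unit = 4 notes; the statements start on E4, B3, F#3, moving down a 4th each time.
Extending down a 4th: C#3 → G#2.
Statement 5 starts on G#2 and keeps the same exact contour: G#2 D2 E2 D2.

G#2 D2 E2 D2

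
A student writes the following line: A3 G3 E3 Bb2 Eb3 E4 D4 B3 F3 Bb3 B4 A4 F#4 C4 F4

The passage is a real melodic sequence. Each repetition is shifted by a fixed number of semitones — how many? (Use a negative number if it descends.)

With a 5-note motive the entries are A3, E4, B4, each up a 5th from the previous.
A3 to E4 spans +7 semitones.

7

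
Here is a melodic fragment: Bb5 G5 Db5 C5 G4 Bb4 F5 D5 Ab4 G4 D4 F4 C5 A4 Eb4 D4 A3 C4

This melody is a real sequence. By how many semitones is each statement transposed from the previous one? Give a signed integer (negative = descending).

-5

The 6-note cells begin on Bb5, F5, C5 — each down a 4th from the last.
Bb5→F5 is 77 − 82 = -5 semitones.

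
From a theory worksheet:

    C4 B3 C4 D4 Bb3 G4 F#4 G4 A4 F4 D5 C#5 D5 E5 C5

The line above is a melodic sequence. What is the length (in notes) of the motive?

5

There are 15 notes; a 5-note unit gives 3 cells:
C4 B3 C4 D4 Bb3 | G4 F#4 G4 A4 F4 | D5 C#5 D5 E5 C5
Every group is a transposition up a 5th of the one before; no shorter unit works.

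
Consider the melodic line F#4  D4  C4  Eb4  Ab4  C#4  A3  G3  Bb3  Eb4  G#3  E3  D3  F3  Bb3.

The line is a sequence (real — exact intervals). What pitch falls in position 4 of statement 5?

Grouping in 5s, the 4th note of each cell is Eb4, Bb3, F3.
Each moves down a 4th. Continuing: C3 → G2.

G2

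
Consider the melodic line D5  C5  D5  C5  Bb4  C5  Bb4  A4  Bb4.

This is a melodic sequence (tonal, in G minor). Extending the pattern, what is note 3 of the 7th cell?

Eb4

The unit is 3 notes. Position-3 pitches of the 3 shown cells: D5, C5, Bb4.
Extending down a 2nd: A4 → G4 → F4 → Eb4.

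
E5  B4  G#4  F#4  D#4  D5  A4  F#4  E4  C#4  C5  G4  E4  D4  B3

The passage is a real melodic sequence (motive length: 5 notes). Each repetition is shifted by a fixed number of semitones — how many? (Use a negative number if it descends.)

Unit = 5 notes; the statements start on E5, D5, C5, moving down a 2nd each time.
E5 to D5 spans -2 semitones.

-2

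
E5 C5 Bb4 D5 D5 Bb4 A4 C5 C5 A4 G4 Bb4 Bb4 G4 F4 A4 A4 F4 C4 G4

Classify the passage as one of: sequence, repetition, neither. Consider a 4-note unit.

neither

Note 3 of cell 5 is C4; if this were a sequence it would be E4. No unit length gives a consistent transposition pattern.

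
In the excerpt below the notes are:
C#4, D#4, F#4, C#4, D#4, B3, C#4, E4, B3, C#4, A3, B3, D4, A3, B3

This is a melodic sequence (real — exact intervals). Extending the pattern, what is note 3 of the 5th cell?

Bb3

The unit is 5 notes. Position-3 pitches of the 3 shown cells: F#4, E4, D4.
Extending down a 2nd: C4 → Bb3.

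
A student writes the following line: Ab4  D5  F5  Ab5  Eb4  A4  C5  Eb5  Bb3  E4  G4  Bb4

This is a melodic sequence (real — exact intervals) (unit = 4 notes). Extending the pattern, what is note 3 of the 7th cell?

Grouping in 4s, the 3rd note of each cell is F5, C5, G4.
Carrying that down a 4th forward: D4 → A3 → E3 → B2.

B2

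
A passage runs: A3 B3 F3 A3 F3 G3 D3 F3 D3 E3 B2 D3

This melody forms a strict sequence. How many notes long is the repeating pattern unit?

12 notes total. Splitting into 3 groups of 4:
A3 B3 F3 A3 | F3 G3 D3 F3 | D3 E3 B2 D3
Every group is a transposition down a 3rd of the one before; no shorter unit works.

4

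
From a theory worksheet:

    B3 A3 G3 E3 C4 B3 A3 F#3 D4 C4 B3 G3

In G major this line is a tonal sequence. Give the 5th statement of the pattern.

F#4 E4 D4 B3

Unit = 4 notes; the statements start on B3, C4, D4, moving up a 2nd each time.
Continuing the starts: E4 → F#4.
So cell 5 is F#4 E4 D4 B3.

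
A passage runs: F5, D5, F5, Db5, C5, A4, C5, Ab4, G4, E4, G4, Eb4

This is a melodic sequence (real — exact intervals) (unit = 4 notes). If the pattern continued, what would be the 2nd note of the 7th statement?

The unit is 4 notes. Position-2 pitches of the 3 shown cells: D5, A4, E4.
Extending down a 4th: B3 → F#3 → C#3 → G#2.

G#2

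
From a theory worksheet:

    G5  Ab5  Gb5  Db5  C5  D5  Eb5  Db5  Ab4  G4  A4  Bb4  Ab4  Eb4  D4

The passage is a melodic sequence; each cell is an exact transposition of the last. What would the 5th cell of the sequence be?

Unit = 5 notes; the statements start on G5, D5, A4, moving down a 4th each time.
Continuing the starts: E4 → B3.
So cell 5 is B3 C4 Bb3 F3 E3.

B3 C4 Bb3 F3 E3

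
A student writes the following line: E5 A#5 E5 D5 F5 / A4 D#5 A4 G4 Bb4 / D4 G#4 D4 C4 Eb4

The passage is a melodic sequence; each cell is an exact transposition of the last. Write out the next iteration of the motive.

G3 C#4 G3 F3 Ab3

Taking 5-note groups, the heads are E5, A4, D4: the pattern moves down a 5th.
Statement 4 starts on G3 and keeps the same exact contour: G3 C#4 G3 F3 Ab3.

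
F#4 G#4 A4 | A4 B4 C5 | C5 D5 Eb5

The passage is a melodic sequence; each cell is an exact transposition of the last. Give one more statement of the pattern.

With a 3-note motive the entries are F#4, A4, C5, each up a 3rd from the previous.
So cell 4 is Eb5 F5 Gb5.

Eb5 F5 Gb5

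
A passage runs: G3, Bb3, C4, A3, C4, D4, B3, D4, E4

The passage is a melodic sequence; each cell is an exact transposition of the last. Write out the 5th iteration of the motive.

D#4 F#4 G#4

Taking 3-note groups, the heads are G3, A3, B3: the pattern moves up a 2nd.
Continuing the starts: C#4 → D#4.
From D#4 the exact shape gives D#4 F#4 G#4.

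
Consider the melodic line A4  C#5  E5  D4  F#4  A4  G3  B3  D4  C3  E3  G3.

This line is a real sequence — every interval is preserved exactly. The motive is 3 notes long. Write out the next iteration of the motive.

Taking 3-note groups, the heads are A4, D4, G3, C3: the pattern moves down a 5th.
From F2 the exact shape gives F2 A2 C3.

F2 A2 C3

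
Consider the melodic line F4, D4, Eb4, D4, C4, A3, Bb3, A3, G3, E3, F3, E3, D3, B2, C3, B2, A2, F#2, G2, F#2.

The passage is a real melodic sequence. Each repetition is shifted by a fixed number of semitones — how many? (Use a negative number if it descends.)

-5

Unit = 4 notes; the statements start on F4, C4, G3, D3, A2, moving down a 4th each time.
Counting half-steps from F4 to C4: -5.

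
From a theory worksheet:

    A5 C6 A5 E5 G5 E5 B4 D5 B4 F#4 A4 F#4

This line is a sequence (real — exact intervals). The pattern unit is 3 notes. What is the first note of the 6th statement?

The 3-note cells begin on A5, E5, B4, F#4 — each down a 4th from the last.
Extending the heads down a 4th: C#4 → G#3.

G#3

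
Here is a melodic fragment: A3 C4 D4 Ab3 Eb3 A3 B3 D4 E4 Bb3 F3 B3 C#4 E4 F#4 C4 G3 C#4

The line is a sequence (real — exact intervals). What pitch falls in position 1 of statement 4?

Grouping in 6s, the 1st note of each cell is A3, B3, C#4.
One more up a 2nd gives D#4.

D#4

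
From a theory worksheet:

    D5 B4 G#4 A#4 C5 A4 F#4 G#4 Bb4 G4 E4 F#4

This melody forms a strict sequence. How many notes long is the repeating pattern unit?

12 notes total. Splitting into 3 groups of 4:
D5 B4 G#4 A#4 | C5 A4 F#4 G#4 | Bb4 G4 E4 F#4
That's a consistent down a 2nd shift per cell, and no other grouping gives one.

4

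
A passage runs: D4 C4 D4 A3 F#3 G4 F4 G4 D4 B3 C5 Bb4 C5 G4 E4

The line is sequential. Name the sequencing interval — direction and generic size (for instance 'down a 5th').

Unit = 5 notes; the statements start on D4, G4, C5, moving up a 4th each time.
From D4 to G4: up a 4th.

up a 4th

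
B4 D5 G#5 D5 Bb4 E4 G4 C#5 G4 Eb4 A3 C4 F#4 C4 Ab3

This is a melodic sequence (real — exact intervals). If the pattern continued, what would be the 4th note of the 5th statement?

Bb2

The unit is 5 notes. Position-4 pitches of the 3 shown cells: D5, G4, C4.
Each moves down a 5th. Continuing: F3 → Bb2.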